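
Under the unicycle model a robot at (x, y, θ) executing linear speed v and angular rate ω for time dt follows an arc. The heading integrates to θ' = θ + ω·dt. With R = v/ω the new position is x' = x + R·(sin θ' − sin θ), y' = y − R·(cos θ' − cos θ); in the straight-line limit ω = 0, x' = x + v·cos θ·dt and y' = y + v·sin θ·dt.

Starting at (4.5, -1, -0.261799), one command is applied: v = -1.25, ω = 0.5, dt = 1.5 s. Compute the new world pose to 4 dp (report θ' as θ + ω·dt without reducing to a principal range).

θ' = -0.2618 + 0.5·1.5 = 0.4882
R = v/ω = -1.25/0.5 = -2.5000
x' = 4.5 + -2.5000·(sin 0.4882 − sin -0.2618) = 2.6804
y' = -1 − -2.5000·(cos 0.4882 − cos -0.2618) = -1.2069

(2.6804, -1.2069, 0.4882)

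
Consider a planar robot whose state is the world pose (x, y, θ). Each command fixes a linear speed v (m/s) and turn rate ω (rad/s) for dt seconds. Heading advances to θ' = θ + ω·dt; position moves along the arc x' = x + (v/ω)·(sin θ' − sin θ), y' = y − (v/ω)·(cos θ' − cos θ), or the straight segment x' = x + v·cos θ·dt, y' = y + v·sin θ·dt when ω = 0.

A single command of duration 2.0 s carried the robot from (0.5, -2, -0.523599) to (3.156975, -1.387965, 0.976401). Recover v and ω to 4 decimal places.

v = 1.5000, ω = 0.7500

Δθ = 0.976401 − -0.523599 = 1.500000
ω = Δθ/dt = 1.500000/2.0 = 0.7500
R = Δx/(sin θ' − sin θ) = 2.0000
v = R·ω = 2.0000·0.7500 = 1.5000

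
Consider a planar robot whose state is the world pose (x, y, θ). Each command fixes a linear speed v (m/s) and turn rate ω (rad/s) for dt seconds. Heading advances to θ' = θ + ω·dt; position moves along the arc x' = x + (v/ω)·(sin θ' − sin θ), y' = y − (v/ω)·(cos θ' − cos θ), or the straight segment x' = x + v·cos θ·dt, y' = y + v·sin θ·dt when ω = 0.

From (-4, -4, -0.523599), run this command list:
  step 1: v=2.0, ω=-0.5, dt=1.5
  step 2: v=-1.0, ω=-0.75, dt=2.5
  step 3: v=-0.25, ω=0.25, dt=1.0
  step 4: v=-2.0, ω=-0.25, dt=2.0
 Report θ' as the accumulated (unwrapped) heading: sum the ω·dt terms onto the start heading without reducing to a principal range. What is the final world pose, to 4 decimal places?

(3.3148, -4.5674, -3.3986)

step 1: θ'=-1.2736 (R=-4.0000) → pose (-2.1754, -6.2927, -1.2736)
step 2: θ'=-3.1486 (R=1.3333) → pose (-0.8911, -4.5690, -3.1486)
step 3: θ'=-2.8986 (R=-1.0000) → pose (-0.6435, -4.5396, -2.8986)
step 4: θ'=-3.3986 (R=8.0000) → pose (3.3148, -4.5674, -3.3986)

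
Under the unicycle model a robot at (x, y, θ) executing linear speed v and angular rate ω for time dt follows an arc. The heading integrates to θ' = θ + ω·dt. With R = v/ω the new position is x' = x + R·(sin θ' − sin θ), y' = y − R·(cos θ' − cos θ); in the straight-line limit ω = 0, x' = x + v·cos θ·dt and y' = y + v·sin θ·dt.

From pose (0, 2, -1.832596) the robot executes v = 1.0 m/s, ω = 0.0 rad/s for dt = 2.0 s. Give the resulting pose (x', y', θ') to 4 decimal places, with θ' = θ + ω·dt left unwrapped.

θ' = -1.8326 + 0.0·2.0 = -1.8326
ω = 0 → straight: x' = 0 + 1.0·cos(-1.8326)·2.0 = -0.5176
y' = 2 + 1.0·sin(-1.8326)·2.0 = 0.0681

(-0.5176, 0.0681, -1.8326)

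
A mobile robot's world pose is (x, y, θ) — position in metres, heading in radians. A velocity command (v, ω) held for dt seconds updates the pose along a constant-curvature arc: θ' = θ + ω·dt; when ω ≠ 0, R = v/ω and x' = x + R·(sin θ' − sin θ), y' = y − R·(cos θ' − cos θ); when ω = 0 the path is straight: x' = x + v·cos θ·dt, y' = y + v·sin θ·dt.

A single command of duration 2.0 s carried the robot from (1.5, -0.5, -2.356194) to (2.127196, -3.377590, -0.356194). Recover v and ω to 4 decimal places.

Δθ = -0.356194 − -2.356194 = 2.000000
ω = Δθ/dt = 2.000000/2.0 = 1.0000
R = −Δy/(cos θ' − cos θ) = 1.7500
v = R·ω = 1.7500·1.0000 = 1.7500

v = 1.7500, ω = 1.0000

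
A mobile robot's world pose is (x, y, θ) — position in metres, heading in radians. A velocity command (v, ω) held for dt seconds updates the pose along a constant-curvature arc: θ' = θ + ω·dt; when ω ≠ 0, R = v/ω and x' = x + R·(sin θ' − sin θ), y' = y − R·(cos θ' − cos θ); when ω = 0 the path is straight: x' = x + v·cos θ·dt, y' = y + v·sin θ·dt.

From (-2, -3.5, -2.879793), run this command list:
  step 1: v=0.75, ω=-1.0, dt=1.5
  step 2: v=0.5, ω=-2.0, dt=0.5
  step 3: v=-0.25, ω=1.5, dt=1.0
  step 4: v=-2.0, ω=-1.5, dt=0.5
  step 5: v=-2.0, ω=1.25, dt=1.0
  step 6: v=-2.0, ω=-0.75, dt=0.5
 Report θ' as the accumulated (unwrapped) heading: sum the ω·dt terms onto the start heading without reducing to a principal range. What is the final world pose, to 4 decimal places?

step 1: θ'=-4.3798 (R=-0.7500) → pose (-2.9030, -3.0204, -4.3798)
step 2: θ'=-5.3798 (R=-0.2500) → pose (-2.8631, -2.7841, -5.3798)
step 3: θ'=-3.8798 (R=-0.1667) → pose (-2.8443, -3.0105, -3.8798)
step 4: θ'=-4.6298 (R=1.3333) → pose (-2.4128, -3.8867, -4.6298)
step 5: θ'=-3.3798 (R=-1.6000) → pose (-1.1958, -5.3096, -3.3798)
step 6: θ'=-3.7548 (R=2.6667) → pose (-0.2904, -5.7201, -3.7548)

(-0.2904, -5.7201, -3.7548)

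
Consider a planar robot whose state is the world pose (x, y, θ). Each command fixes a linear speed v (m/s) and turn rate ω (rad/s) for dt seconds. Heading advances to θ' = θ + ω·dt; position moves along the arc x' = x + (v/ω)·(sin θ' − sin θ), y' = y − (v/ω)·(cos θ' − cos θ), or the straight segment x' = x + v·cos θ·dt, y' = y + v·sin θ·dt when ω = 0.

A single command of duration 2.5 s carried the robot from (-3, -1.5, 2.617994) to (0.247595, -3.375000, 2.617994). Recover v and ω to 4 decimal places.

v = -1.5000, ω = 0.0000

Δθ = 2.617994 − 2.617994 = 0.000000
ω = Δθ/dt = 0.000000/2.5 = 0.0000
ω = 0 → v = (Δx·cos θ + Δy·sin θ)/dt = -1.5000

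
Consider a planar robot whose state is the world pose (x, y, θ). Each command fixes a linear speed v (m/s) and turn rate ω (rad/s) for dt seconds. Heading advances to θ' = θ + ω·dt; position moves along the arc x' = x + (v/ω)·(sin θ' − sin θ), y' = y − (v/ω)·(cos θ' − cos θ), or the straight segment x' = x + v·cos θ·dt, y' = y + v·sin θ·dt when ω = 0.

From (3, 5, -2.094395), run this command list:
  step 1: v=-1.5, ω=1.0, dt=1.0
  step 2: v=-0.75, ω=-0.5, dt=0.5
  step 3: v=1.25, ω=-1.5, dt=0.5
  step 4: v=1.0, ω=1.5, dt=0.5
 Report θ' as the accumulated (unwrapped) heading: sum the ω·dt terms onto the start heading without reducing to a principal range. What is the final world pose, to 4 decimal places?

step 1: θ'=-1.0944 (R=-1.5000) → pose (3.0339, 6.4379, -1.0944)
step 2: θ'=-1.3444 (R=1.5000) → pose (2.9052, 6.7890, -1.3444)
step 3: θ'=-2.0944 (R=-0.8333) → pose (2.8148, 6.1853, -2.0944)
step 4: θ'=-1.3444 (R=0.6667) → pose (2.7425, 5.7023, -1.3444)

(2.7425, 5.7023, -1.3444)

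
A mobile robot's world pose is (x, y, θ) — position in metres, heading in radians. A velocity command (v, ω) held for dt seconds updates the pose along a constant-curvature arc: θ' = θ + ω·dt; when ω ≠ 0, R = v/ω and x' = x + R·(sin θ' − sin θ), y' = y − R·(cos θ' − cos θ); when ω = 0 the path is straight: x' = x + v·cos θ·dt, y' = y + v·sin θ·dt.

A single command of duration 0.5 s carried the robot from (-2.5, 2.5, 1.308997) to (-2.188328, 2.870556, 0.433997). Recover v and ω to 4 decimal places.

v = 1.0000, ω = -1.7500

Δθ = 0.433997 − 1.308997 = -0.875000
ω = Δθ/dt = -0.875000/0.5 = -1.7500
R = −Δy/(cos θ' − cos θ) = -0.5714
v = R·ω = -0.5714·-1.7500 = 1.0000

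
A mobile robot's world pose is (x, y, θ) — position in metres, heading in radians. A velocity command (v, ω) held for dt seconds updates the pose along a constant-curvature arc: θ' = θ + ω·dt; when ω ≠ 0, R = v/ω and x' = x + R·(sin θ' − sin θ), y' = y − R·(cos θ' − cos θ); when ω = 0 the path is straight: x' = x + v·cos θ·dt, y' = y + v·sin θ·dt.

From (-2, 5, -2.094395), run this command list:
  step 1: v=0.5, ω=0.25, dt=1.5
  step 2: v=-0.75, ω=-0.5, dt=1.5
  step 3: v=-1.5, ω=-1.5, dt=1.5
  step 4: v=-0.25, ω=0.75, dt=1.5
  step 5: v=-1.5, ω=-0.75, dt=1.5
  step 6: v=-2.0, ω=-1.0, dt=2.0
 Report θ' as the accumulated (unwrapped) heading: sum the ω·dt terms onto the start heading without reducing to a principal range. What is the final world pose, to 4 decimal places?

step 1: θ'=-1.7194 (R=2.0000) → pose (-2.2459, 4.2961, -1.7194)
step 2: θ'=-2.4694 (R=1.5000) → pose (-1.6965, 5.2477, -2.4694)
step 3: θ'=-4.7194 (R=1.0000) → pose (-0.0738, 4.4582, -4.7194)
step 4: θ'=-3.5944 (R=-0.3333) → pose (0.1137, 4.1562, -3.5944)
step 5: θ'=-4.7194 (R=2.0000) → pose (1.2387, 2.3437, -4.7194)
step 6: θ'=-6.7194 (R=2.0000) → pose (-1.6063, 0.5450, -6.7194)

(-1.6063, 0.5450, -6.7194)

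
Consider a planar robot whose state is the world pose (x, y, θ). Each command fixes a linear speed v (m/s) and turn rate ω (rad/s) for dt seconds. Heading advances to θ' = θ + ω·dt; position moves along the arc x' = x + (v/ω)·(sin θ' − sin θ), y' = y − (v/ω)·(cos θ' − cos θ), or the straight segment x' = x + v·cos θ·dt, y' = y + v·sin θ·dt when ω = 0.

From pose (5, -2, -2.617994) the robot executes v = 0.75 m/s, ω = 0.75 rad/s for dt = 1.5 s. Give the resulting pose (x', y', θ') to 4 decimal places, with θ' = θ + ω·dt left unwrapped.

θ' = -2.6180 + 0.75·1.5 = -1.4930
R = v/ω = 0.75/0.75 = 1.0000
x' = 5 + 1.0000·(sin -1.4930 − sin -2.6180) = 4.5030
y' = -2 − 1.0000·(cos -1.4930 − cos -2.6180) = -2.9437

(4.5030, -2.9437, -1.4930)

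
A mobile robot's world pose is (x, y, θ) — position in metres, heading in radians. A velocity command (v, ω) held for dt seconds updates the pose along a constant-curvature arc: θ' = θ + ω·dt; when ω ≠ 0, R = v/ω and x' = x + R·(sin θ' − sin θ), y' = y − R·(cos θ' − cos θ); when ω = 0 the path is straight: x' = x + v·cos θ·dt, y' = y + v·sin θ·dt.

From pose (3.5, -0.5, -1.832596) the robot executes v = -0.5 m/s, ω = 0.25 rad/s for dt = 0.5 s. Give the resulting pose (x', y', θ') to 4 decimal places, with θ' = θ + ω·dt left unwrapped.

θ' = -1.8326 + 0.25·0.5 = -1.7076
R = v/ω = -0.5/0.25 = -2.0000
x' = 3.5 + -2.0000·(sin -1.7076 − sin -1.8326) = 3.5495
y' = -0.5 − -2.0000·(cos -1.7076 − cos -1.8326) = -0.2551

(3.5495, -0.2551, -1.7076)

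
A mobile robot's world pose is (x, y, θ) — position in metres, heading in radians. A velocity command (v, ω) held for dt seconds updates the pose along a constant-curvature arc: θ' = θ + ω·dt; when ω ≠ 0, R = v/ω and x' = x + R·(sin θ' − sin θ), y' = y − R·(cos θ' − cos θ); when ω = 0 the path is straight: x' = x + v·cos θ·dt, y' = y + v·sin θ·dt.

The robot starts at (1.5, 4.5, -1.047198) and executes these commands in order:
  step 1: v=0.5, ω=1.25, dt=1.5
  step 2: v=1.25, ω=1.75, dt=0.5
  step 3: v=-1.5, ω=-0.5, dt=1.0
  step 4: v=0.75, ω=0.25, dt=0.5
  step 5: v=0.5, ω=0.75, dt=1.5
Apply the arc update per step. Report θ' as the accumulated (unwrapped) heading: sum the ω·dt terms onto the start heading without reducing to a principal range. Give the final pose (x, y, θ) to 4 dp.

step 1: θ'=0.8278 (R=0.4000) → pose (2.1410, 4.4294, 0.8278)
step 2: θ'=1.7028 (R=0.7143) → pose (2.3230, 5.0066, 1.7028)
step 3: θ'=1.2028 (R=3.0000) → pose (2.1483, 3.5325, 1.2028)
step 4: θ'=1.3278 (R=3.0000) → pose (2.2610, 3.8899, 1.3278)
step 5: θ'=2.4528 (R=0.6667) → pose (2.0376, 4.5650, 2.4528)

(2.0376, 4.5650, 2.4528)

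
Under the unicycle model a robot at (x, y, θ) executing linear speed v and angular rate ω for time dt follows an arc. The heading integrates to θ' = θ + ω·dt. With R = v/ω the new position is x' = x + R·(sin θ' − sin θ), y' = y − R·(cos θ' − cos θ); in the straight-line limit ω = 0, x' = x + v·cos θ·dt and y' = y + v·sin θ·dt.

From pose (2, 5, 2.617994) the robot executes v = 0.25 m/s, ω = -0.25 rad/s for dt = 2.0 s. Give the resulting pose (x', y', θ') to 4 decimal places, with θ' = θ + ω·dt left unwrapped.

(1.6460, 5.3457, 2.1180)

θ' = 2.6180 + -0.25·2.0 = 2.1180
R = v/ω = 0.25/-0.25 = -1.0000
x' = 2 + -1.0000·(sin 2.1180 − sin 2.6180) = 1.6460
y' = 5 − -1.0000·(cos 2.1180 − cos 2.6180) = 5.3457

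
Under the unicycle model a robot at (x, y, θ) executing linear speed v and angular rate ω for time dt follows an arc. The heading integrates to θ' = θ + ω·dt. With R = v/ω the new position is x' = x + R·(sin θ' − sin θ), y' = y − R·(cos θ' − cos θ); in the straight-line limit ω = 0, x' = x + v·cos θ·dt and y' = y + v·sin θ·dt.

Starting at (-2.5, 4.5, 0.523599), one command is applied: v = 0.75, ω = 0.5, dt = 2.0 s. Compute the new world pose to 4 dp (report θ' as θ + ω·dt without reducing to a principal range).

(-1.7517, 5.7283, 1.5236)

θ' = 0.5236 + 0.5·2.0 = 1.5236
R = v/ω = 0.75/0.5 = 1.5000
x' = -2.5 + 1.5000·(sin 1.5236 − sin 0.5236) = -1.7517
y' = 4.5 − 1.5000·(cos 1.5236 − cos 0.5236) = 5.7283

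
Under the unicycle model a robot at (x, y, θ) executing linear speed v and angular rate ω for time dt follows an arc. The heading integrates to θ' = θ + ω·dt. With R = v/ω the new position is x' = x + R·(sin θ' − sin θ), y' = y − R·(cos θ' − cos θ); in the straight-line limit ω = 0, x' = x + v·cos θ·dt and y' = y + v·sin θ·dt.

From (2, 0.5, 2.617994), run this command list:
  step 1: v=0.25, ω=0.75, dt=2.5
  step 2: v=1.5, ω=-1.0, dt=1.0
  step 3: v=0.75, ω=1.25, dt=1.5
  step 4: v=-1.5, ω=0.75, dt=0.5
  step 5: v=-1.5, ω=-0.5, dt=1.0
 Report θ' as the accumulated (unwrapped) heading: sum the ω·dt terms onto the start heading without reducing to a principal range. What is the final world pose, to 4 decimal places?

(-1.3102, -0.1765, 5.2430)

step 1: θ'=4.4930 (R=0.3333) → pose (1.5080, 0.2839, 4.4930)
step 2: θ'=3.4930 (R=-1.5000) → pose (0.5603, -0.7980, 3.4930)
step 3: θ'=5.3680 (R=0.6000) → pose (0.2912, -1.7271, 5.3680)
step 4: θ'=5.7430 (R=-2.0000) → pose (-0.2656, -1.2312, 5.7430)
step 5: θ'=5.2430 (R=3.0000) → pose (-1.3102, -0.1765, 5.2430)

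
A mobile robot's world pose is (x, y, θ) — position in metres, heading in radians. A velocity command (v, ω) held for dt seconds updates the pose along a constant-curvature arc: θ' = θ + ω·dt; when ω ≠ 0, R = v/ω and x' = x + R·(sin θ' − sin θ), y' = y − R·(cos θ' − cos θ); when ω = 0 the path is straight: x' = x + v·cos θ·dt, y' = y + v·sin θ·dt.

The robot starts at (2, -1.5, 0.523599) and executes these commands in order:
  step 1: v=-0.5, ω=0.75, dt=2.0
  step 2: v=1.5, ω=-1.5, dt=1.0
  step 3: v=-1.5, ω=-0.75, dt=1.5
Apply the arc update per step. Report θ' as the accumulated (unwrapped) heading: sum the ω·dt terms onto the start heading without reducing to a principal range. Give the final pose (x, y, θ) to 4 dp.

step 1: θ'=2.0236 (R=-0.6667) → pose (1.7339, -2.3690, 2.0236)
step 2: θ'=0.5236 (R=-1.0000) → pose (2.1331, -1.0655, 0.5236)
step 3: θ'=-0.6014 (R=2.0000) → pose (0.0015, -0.9825, -0.6014)

(0.0015, -0.9825, -0.6014)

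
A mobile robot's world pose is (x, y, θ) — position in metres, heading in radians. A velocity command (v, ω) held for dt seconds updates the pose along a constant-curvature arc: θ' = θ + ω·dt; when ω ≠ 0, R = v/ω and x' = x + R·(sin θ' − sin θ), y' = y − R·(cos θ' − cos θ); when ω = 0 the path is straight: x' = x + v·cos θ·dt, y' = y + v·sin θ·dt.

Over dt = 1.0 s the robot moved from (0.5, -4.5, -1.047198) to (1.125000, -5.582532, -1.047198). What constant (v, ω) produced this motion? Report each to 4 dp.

Δθ = -1.047198 − -1.047198 = 0.000000
ω = Δθ/dt = 0.000000/1.0 = 0.0000
ω = 0 → v = (Δx·cos θ + Δy·sin θ)/dt = 1.2500

v = 1.2500, ω = 0.0000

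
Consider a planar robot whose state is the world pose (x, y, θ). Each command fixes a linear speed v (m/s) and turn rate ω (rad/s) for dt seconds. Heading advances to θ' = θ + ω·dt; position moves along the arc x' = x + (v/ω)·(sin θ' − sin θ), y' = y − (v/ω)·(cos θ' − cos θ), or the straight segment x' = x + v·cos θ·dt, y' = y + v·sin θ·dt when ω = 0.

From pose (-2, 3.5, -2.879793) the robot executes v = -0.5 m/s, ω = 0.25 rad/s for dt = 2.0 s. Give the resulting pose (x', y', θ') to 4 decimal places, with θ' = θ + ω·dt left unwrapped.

(-1.1372, 3.9847, -2.3798)

θ' = -2.8798 + 0.25·2.0 = -2.3798
R = v/ω = -0.5/0.25 = -2.0000
x' = -2 + -2.0000·(sin -2.3798 − sin -2.8798) = -1.1372
y' = 3.5 − -2.0000·(cos -2.3798 − cos -2.8798) = 3.9847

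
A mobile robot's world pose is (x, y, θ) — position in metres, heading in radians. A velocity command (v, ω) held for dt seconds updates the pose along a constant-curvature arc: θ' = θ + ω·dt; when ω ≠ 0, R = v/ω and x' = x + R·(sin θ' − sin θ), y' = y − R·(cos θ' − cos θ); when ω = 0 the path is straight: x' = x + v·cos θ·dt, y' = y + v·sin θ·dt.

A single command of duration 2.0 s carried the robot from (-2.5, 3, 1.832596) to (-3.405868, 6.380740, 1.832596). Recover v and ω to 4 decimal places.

v = 1.7500, ω = 0.0000

Δθ = 1.832596 − 1.832596 = 0.000000
ω = Δθ/dt = 0.000000/2.0 = 0.0000
ω = 0 → v = (Δx·cos θ + Δy·sin θ)/dt = 1.7500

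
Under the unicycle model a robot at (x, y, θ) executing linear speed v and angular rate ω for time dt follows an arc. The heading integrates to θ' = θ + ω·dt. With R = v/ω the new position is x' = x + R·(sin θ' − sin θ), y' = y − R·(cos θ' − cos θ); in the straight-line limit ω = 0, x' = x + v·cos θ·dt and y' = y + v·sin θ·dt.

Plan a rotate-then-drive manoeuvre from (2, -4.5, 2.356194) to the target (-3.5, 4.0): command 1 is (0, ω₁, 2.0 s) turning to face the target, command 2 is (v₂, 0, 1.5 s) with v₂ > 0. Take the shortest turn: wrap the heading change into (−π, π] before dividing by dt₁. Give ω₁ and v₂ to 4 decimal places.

ω₁ = -0.1055, v₂ = 6.7495

heading to target = atan2(4−-4.5, -3.5−2) = 2.1451
Δθ = wrap(2.1451 − 2.3562) = -0.2111; ω₁ = Δθ/dt₁ = -0.1055
distance = √((-3.5−2)² + (4−-4.5)²) = 10.1242; v₂ = distance/dt₂ = 6.7495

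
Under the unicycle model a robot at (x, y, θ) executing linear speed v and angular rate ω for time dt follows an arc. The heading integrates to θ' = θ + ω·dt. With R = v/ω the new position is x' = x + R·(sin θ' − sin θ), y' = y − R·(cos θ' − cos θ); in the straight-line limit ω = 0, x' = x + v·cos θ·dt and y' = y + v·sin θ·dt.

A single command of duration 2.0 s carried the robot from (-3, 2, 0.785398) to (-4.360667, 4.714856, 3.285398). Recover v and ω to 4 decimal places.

v = 2.0000, ω = 1.2500

Δθ = 3.285398 − 0.785398 = 2.500000
ω = Δθ/dt = 2.500000/2.0 = 1.2500
R = −Δy/(cos θ' − cos θ) = 1.6000
v = R·ω = 1.6000·1.2500 = 2.0000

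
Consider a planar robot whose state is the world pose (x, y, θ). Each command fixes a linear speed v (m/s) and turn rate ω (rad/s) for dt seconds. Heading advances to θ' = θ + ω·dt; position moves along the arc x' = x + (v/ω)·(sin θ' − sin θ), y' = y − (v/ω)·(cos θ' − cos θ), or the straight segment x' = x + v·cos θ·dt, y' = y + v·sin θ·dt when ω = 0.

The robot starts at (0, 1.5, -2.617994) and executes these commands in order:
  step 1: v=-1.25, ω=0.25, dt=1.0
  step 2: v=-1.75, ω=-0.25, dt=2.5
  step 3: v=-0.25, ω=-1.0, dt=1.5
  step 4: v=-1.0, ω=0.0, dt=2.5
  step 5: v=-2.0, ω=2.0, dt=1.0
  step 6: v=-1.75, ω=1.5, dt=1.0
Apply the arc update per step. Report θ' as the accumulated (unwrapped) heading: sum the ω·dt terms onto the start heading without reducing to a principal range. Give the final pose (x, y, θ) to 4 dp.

(7.5259, 2.5229, -0.9930)

step 1: θ'=-2.3680 (R=-5.0000) → pose (0.9936, 2.2531, -2.3680)
step 2: θ'=-2.9930 (R=7.0000) → pose (4.8482, 4.1682, -2.9930)
step 3: θ'=-4.4930 (R=0.2500) → pose (5.1292, 3.9753, -4.4930)
step 4: θ'=-4.4930 (straight) → pose (5.6733, 1.5353, -4.4930)
step 5: θ'=-2.4930 (R=-1.0000) → pose (7.2534, 0.9560, -2.4930)
step 6: θ'=-0.9930 (R=-1.1667) → pose (7.5259, 2.5229, -0.9930)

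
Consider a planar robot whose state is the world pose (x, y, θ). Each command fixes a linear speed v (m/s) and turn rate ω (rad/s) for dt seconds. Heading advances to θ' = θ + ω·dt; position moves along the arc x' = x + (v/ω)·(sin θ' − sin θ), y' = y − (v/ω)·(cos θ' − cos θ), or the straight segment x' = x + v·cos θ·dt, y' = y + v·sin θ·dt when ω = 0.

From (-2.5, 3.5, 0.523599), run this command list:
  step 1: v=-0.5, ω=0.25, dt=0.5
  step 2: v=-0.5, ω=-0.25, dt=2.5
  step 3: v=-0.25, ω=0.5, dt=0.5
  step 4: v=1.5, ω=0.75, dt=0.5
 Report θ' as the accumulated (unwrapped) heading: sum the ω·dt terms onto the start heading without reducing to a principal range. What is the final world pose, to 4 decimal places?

step 1: θ'=0.6486 (R=-2.0000) → pose (-2.7081, 3.3618, 0.6486)
step 2: θ'=0.0236 (R=2.0000) → pose (-3.8691, 2.9562, 0.0236)
step 3: θ'=0.2736 (R=-0.5000) → pose (-3.9924, 2.9378, 0.2736)
step 4: θ'=0.6486 (R=2.0000) → pose (-3.3246, 3.2695, 0.6486)

(-3.3246, 3.2695, 0.6486)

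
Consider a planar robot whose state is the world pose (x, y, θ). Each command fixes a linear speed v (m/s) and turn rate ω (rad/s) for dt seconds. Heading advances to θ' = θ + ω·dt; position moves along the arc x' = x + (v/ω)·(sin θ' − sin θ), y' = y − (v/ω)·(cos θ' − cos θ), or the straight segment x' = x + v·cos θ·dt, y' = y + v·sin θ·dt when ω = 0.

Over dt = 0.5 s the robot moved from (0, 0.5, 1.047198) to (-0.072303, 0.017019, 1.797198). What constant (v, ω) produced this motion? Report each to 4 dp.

v = -1.0000, ω = 1.5000

Δθ = 1.797198 − 1.047198 = 0.750000
ω = Δθ/dt = 0.750000/0.5 = 1.5000
R = −Δy/(cos θ' − cos θ) = -0.6667
v = R·ω = -0.6667·1.5000 = -1.0000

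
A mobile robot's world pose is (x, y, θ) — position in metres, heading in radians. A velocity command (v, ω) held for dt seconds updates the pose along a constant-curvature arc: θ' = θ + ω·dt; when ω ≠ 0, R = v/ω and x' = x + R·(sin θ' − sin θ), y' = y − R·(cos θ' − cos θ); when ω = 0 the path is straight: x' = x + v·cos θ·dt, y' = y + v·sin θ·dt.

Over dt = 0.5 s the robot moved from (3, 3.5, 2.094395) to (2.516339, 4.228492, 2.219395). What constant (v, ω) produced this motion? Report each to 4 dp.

Δθ = 2.219395 − 2.094395 = 0.125000
ω = Δθ/dt = 0.125000/0.5 = 0.2500
R = −Δy/(cos θ' − cos θ) = 7.0000
v = R·ω = 7.0000·0.2500 = 1.7500

v = 1.7500, ω = 0.2500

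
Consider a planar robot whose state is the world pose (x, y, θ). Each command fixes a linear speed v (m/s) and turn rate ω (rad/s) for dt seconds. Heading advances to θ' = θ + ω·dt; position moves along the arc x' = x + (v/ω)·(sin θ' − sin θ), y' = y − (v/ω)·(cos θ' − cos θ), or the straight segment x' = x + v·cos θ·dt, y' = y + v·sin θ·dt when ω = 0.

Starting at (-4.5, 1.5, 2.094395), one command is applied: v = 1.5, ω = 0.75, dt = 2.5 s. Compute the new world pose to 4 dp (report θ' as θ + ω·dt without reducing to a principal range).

θ' = 2.0944 + 0.75·2.5 = 3.9694
R = v/ω = 1.5/0.75 = 2.0000
x' = -4.5 + 2.0000·(sin 3.9694 − sin 2.0944) = -7.7049
y' = 1.5 − 2.0000·(cos 3.9694 − cos 2.0944) = 1.8530

(-7.7049, 1.8530, 3.9694)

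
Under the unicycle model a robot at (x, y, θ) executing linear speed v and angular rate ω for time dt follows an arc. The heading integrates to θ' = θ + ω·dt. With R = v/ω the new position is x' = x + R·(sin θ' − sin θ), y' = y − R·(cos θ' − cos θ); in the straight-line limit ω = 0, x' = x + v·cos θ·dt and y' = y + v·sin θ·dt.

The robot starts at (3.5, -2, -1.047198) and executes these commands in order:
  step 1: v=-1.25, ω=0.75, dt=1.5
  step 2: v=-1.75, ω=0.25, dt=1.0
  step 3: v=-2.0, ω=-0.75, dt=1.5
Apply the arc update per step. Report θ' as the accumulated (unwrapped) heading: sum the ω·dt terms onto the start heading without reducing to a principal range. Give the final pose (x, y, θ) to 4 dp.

(-2.5489, -0.8618, -0.7972)

step 1: θ'=0.0778 (R=-1.6667) → pose (1.9271, -1.1717, 0.0778)
step 2: θ'=0.3278 (R=-7.0000) → pose (0.2174, -1.5233, 0.3278)
step 3: θ'=-0.7972 (R=2.6667) → pose (-2.5489, -0.8618, -0.7972)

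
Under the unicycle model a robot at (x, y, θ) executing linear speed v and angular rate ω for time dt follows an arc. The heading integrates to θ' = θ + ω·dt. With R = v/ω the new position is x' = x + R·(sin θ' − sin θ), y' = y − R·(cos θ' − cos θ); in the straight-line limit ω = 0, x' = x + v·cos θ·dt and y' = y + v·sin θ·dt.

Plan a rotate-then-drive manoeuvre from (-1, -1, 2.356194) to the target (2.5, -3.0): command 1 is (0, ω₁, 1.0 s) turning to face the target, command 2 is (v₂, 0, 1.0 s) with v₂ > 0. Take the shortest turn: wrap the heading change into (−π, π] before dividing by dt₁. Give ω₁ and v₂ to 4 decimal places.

heading to target = atan2(-3−-1, 2.5−-1) = -0.5191
Δθ = wrap(-0.5191 − 2.3562) = -2.8753; ω₁ = Δθ/dt₁ = -2.8753
distance = √((2.5−-1)² + (-3−-1)²) = 4.0311; v₂ = distance/dt₂ = 4.0311

ω₁ = -2.8753, v₂ = 4.0311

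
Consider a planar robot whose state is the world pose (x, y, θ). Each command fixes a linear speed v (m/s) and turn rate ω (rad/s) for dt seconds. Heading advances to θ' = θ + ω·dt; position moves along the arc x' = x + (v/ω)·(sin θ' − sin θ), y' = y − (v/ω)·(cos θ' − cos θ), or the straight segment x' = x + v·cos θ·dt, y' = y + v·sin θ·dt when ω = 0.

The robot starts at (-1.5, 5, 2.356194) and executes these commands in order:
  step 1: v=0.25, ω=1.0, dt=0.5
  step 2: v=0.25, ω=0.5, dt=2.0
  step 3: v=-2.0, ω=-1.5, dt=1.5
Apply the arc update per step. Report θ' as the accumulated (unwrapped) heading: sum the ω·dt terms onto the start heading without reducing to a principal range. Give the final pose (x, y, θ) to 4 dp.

(0.1314, 4.0011, 1.6062)

step 1: θ'=2.8562 (R=0.2500) → pose (-1.6064, 5.0631, 2.8562)
step 2: θ'=3.8562 (R=0.5000) → pose (-2.0748, 4.9610, 3.8562)
step 3: θ'=1.6062 (R=1.3333) → pose (0.1314, 4.0011, 1.6062)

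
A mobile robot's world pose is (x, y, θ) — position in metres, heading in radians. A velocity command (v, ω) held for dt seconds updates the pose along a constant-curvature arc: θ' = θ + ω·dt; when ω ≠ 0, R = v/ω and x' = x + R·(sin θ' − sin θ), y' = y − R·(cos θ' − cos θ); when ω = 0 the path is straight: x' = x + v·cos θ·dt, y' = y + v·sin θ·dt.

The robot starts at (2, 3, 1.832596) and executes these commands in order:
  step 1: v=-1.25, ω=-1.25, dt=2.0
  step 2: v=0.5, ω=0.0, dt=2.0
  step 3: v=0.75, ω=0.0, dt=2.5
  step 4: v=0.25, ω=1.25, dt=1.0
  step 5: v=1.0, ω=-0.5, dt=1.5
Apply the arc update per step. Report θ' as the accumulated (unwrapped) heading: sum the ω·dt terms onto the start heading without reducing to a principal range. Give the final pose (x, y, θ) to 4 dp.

(4.3407, 0.4683, -0.1674)

step 1: θ'=-0.6674 (R=1.0000) → pose (0.4151, 1.9557, -0.6674)
step 2: θ'=-0.6674 (straight) → pose (1.2006, 1.3368, -0.6674)
step 3: θ'=-0.6674 (straight) → pose (2.6732, 0.1763, -0.6674)
step 4: θ'=0.5826 (R=0.2000) → pose (2.9071, 0.1663, 0.5826)
step 5: θ'=-0.1674 (R=-2.0000) → pose (4.3407, 0.4683, -0.1674)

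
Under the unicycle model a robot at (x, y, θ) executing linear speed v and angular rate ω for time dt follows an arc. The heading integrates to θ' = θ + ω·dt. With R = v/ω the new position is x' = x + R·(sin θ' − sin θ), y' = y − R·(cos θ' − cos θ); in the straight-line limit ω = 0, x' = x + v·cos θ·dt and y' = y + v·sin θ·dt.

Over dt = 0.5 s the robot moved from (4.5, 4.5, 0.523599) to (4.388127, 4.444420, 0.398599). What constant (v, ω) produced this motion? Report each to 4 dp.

Δθ = 0.398599 − 0.523599 = -0.125000
ω = Δθ/dt = -0.125000/0.5 = -0.2500
R = Δx/(sin θ' − sin θ) = 1.0000
v = R·ω = 1.0000·-0.2500 = -0.2500

v = -0.2500, ω = -0.2500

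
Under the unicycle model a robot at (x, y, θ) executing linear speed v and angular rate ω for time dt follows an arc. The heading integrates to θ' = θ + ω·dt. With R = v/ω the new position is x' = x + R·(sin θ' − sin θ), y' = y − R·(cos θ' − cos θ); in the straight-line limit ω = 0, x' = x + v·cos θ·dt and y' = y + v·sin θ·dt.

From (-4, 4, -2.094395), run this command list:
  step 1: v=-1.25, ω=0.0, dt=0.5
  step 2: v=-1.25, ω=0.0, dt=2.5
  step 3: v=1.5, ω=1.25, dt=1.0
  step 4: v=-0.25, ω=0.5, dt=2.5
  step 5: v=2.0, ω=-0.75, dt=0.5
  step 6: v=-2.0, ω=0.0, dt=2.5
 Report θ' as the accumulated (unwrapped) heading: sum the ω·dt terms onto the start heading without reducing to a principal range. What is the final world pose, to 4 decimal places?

step 1: θ'=-2.0944 (straight) → pose (-3.6875, 4.5413, -2.0944)
step 2: θ'=-2.0944 (straight) → pose (-2.1250, 7.2476, -2.0944)
step 3: θ'=-0.8444 (R=1.2000) → pose (-1.9829, 5.8506, -0.8444)
step 4: θ'=0.4056 (R=-0.5000) → pose (-2.5539, 5.9779, 0.4056)
step 5: θ'=0.0306 (R=-2.6667) → pose (-1.5833, 6.1930, 0.0306)
step 6: θ'=0.0306 (straight) → pose (-6.5810, 6.0400, 0.0306)

(-6.5810, 6.0400, 0.0306)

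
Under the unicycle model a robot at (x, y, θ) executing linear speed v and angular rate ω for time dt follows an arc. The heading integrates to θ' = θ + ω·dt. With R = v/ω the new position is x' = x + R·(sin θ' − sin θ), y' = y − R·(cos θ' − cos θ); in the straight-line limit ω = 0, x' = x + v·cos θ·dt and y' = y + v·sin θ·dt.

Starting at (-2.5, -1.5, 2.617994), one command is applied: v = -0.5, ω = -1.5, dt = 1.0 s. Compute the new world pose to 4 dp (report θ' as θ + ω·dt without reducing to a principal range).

(-2.3669, -1.9345, 1.1180)

θ' = 2.6180 + -1.5·1.0 = 1.1180
R = v/ω = -0.5/-1.5 = 0.3333
x' = -2.5 + 0.3333·(sin 1.1180 − sin 2.6180) = -2.3669
y' = -1.5 − 0.3333·(cos 1.1180 − cos 2.6180) = -1.9345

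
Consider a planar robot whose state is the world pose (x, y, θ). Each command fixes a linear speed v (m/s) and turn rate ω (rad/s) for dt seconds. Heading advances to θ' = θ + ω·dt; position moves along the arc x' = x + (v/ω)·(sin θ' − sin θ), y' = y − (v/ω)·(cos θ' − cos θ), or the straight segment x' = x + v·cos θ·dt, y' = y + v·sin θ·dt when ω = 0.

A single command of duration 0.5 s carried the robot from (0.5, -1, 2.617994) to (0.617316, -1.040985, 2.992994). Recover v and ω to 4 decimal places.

v = -0.2500, ω = 0.7500

Δθ = 2.992994 − 2.617994 = 0.375000
ω = Δθ/dt = 0.375000/0.5 = 0.7500
R = Δx/(sin θ' − sin θ) = -0.3333
v = R·ω = -0.3333·0.7500 = -0.2500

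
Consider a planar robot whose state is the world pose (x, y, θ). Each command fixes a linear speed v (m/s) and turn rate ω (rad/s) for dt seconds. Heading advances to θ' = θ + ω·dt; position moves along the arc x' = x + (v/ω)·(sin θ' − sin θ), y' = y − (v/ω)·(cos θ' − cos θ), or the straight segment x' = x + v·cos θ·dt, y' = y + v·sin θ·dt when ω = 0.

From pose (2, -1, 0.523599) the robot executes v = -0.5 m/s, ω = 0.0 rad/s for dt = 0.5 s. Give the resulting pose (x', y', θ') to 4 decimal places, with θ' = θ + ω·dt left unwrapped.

(1.7835, -1.1250, 0.5236)

θ' = 0.5236 + 0.0·0.5 = 0.5236
ω = 0 → straight: x' = 2 + -0.5·cos(0.5236)·0.5 = 1.7835
y' = -1 + -0.5·sin(0.5236)·0.5 = -1.1250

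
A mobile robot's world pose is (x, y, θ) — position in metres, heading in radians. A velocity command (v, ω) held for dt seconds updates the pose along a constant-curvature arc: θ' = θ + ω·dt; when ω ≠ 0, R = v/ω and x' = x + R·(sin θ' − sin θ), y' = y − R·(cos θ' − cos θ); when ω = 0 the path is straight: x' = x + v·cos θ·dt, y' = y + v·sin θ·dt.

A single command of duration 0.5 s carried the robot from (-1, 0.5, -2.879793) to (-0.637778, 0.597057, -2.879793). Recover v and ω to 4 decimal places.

v = -0.7500, ω = 0.0000

Δθ = -2.879793 − -2.879793 = 0.000000
ω = Δθ/dt = 0.000000/0.5 = 0.0000
ω = 0 → v = (Δx·cos θ + Δy·sin θ)/dt = -0.7500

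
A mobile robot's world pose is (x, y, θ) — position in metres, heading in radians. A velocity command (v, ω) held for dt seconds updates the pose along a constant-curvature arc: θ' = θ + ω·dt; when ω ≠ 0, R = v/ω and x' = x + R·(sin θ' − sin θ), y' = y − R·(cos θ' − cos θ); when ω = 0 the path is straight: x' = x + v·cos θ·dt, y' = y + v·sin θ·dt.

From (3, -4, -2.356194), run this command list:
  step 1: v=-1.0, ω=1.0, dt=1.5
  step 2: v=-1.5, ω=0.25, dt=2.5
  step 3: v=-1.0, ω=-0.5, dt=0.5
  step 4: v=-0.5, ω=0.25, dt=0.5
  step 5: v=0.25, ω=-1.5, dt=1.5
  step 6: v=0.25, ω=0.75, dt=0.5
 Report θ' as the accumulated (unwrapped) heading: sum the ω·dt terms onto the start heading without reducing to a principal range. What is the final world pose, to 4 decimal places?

step 1: θ'=-0.8562 (R=-1.0000) → pose (3.0482, -2.6376, -0.8562)
step 2: θ'=-0.2312 (R=-6.0000) → pose (-0.1090, -0.7291, -0.2312)
step 3: θ'=-0.4812 (R=2.0000) → pose (-0.5764, -0.5552, -0.4812)
step 4: θ'=-0.3562 (R=-2.0000) → pose (-0.8047, -0.4536, -0.3562)
step 5: θ'=-2.6062 (R=-0.1667) → pose (-0.7778, -0.7532, -2.6062)
step 6: θ'=-2.2312 (R=0.3333) → pose (-0.8710, -0.8354, -2.2312)

(-0.8710, -0.8354, -2.2312)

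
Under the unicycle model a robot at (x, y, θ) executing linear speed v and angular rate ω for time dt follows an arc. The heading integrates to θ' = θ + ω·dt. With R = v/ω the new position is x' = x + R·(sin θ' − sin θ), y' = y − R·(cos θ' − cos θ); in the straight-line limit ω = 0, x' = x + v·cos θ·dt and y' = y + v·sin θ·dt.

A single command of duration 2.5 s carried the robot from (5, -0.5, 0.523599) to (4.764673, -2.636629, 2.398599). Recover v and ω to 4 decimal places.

Δθ = 2.398599 − 0.523599 = 1.875000
ω = Δθ/dt = 1.875000/2.5 = 0.7500
R = −Δy/(cos θ' − cos θ) = -1.3333
v = R·ω = -1.3333·0.7500 = -1.0000

v = -1.0000, ω = 0.7500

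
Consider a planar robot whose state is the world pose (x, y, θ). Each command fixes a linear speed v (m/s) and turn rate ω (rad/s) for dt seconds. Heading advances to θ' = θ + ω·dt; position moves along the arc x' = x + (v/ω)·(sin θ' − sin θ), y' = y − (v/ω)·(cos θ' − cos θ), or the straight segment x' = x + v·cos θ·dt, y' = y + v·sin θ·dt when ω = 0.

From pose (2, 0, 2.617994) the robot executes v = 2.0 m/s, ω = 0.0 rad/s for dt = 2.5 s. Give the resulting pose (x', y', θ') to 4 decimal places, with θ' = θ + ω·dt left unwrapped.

(-2.3301, 2.5000, 2.6180)

θ' = 2.6180 + 0.0·2.5 = 2.6180
ω = 0 → straight: x' = 2 + 2.0·cos(2.6180)·2.5 = -2.3301
y' = 0 + 2.0·sin(2.6180)·2.5 = 2.5000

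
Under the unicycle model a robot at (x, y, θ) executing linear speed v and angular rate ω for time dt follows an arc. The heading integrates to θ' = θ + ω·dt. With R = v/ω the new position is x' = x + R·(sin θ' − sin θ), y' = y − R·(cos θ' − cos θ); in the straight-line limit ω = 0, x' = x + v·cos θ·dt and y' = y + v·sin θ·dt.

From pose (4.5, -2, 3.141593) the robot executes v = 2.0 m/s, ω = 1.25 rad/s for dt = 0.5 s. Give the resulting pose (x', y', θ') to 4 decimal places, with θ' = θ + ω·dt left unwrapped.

(3.5638, -2.3025, 3.7666)

θ' = 3.1416 + 1.25·0.5 = 3.7666
R = v/ω = 2.0/1.25 = 1.6000
x' = 4.5 + 1.6000·(sin 3.7666 − sin 3.1416) = 3.5638
y' = -2 − 1.6000·(cos 3.7666 − cos 3.1416) = -2.3025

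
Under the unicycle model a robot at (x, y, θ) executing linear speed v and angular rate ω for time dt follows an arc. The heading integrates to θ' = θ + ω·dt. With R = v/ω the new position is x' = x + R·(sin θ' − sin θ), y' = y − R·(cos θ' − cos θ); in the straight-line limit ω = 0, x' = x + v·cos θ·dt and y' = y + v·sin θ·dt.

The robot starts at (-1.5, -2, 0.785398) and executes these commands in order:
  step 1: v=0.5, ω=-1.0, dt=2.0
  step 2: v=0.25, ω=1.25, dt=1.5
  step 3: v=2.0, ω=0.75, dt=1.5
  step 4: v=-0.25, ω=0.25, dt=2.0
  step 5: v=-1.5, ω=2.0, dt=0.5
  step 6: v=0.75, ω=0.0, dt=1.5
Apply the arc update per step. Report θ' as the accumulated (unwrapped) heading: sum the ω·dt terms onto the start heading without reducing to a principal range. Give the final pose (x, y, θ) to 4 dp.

step 1: θ'=-1.2146 (R=-0.5000) → pose (-0.6778, -2.1792, -1.2146)
step 2: θ'=0.6604 (R=0.2000) → pose (-0.3677, -2.2674, 0.6604)
step 3: θ'=1.7854 (R=2.6667) → pose (0.6020, 0.4065, 1.7854)
step 4: θ'=2.2854 (R=-1.0000) → pose (0.8237, -0.0359, 2.2854)
step 5: θ'=3.2854 (R=-0.7500) → pose (1.4977, -0.2867, 3.2854)
step 6: θ'=3.2854 (straight) → pose (0.3843, -0.4479, 3.2854)

(0.3843, -0.4479, 3.2854)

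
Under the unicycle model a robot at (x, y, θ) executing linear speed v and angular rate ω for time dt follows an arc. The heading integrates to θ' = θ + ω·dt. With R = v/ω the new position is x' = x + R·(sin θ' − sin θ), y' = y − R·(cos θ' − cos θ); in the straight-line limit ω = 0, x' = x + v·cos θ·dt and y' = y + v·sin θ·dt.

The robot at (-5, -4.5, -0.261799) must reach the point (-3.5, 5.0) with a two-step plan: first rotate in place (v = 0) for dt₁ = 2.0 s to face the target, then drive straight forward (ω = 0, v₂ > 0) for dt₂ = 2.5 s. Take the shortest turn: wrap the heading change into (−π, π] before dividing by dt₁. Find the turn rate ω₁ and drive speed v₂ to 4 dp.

heading to target = atan2(5−-4.5, -3.5−-5) = 1.4142
Δθ = wrap(1.4142 − -0.2618) = 1.6760; ω₁ = Δθ/dt₁ = 0.8380
distance = √((-3.5−-5)² + (5−-4.5)²) = 9.6177; v₂ = distance/dt₂ = 3.8471

ω₁ = 0.8380, v₂ = 3.8471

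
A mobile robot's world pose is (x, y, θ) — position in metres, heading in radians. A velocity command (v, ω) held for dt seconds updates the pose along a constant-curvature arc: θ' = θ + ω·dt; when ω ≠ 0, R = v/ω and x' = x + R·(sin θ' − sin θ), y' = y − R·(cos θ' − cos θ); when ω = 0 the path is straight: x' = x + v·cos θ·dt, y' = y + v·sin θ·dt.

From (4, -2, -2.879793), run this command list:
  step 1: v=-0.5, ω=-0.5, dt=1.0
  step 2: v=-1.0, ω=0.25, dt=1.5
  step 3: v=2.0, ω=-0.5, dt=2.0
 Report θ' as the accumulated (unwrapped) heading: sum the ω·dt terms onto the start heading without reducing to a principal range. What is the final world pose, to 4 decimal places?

step 1: θ'=-3.3798 (R=1.0000) → pose (4.4948, -1.9942, -3.3798)
step 2: θ'=-3.0048 (R=-4.0000) → pose (5.9841, -2.0697, -3.0048)
step 3: θ'=-4.0048 (R=-4.0000) → pose (2.3989, -0.7071, -4.0048)

(2.3989, -0.7071, -4.0048)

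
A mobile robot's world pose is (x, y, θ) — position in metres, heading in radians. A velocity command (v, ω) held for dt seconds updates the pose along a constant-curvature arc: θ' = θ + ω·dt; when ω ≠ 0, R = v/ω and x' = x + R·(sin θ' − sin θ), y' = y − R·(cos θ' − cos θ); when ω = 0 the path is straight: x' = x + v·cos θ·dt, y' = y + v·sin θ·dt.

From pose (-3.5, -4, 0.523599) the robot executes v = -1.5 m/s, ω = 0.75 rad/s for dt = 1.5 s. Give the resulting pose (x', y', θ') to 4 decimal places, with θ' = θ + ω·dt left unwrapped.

θ' = 0.5236 + 0.75·1.5 = 1.6486
R = v/ω = -1.5/0.75 = -2.0000
x' = -3.5 + -2.0000·(sin 1.6486 − sin 0.5236) = -4.4939
y' = -4 − -2.0000·(cos 1.6486 − cos 0.5236) = -5.8875

(-4.4939, -5.8875, 1.6486)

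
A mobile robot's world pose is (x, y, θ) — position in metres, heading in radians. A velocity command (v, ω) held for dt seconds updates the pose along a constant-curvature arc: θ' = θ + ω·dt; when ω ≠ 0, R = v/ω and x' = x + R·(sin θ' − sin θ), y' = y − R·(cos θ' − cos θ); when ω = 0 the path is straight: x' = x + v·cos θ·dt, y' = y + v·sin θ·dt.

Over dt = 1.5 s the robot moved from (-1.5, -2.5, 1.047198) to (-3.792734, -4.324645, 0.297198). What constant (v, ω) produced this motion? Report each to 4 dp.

v = -2.0000, ω = -0.5000

Δθ = 0.297198 − 1.047198 = -0.750000
ω = Δθ/dt = -0.750000/1.5 = -0.5000
R = Δx/(sin θ' − sin θ) = 4.0000
v = R·ω = 4.0000·-0.5000 = -2.0000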